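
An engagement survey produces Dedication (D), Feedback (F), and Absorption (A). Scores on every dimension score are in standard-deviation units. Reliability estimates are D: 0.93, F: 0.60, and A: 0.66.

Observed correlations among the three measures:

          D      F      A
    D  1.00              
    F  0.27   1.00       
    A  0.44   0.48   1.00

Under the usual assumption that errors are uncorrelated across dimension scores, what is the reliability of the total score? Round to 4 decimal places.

0.8494

Var(D+F+A) = 3 + 2·[0.27 + 0.44 + 0.48] = 3 + 2.38 = 5.38.
Because errors are independent across components, Cov(Tᵢ,Tⱼ) = Cov(Xᵢ,Xⱼ); the off-diagonal part of the true-score variance is the same as above.
True-score variance = [0.93 + 0.60 + 0.66] + 2.38 = 2.19 + 2.38 = 4.57.
Reliability = 4.57 / 5.38 = 0.8494.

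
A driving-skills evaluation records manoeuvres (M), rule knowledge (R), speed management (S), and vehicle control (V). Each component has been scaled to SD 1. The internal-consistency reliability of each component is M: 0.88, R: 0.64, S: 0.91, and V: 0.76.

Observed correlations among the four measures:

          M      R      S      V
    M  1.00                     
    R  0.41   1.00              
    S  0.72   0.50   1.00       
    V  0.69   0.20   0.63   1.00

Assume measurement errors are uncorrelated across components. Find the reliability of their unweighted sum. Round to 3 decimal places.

Var(M+R+S+V) = 4 + 2·[0.41 + 0.72 + 0.69 + 0.50 + 0.20 + 0.63] = 4 + 6.3 = 10.3.
With uncorrelated errors the cross-covariances are all true-score covariance, so they carry over unchanged; only the diagonal terms shrink to ρᵢσᵢ².
True-score variance = [0.88 + 0.64 + 0.91 + 0.76] + 6.3 = 3.19 + 6.3 = 9.49.
Reliability = 9.49 / 10.3 = 0.921.

0.921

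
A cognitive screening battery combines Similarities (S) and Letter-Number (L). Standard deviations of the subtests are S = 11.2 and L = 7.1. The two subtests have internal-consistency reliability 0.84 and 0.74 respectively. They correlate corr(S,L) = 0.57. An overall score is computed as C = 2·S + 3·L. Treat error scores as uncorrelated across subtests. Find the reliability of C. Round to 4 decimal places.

0.8678

Var(C) = 2²·11.2² + 3²·7.1² + 2·[6·11.2·7.1·0.57] = 955.45 + 543.917 = 1499.37.
With uncorrelated errors the cross-covariances are all true-score covariance, so they carry over unchanged; only the diagonal terms shrink to ρᵢσᵢ².
True-score variance = [2²·11.2²·0.84 + 3²·7.1²·0.74] + 543.917 = 757.209 + 543.917 = 1301.13.
Reliability = 1301.13 / 1499.37 = 0.8678.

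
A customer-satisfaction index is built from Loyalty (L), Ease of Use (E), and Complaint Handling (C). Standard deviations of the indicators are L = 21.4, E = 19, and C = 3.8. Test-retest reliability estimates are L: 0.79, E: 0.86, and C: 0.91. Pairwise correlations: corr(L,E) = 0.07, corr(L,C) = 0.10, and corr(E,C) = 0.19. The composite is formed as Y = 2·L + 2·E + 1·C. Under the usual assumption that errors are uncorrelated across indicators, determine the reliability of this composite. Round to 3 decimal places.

Var(Y) = 2²·21.4² + 2²·19² + 3.8² + 2·[4·21.4·19·0.07 + 2·21.4·3.8·0.10 + 2·19·3.8·0.19] = 3290.28 + 315.096 = 3605.38.
Under uncorrelated errors the observed covariances equal the true-score covariances, so only the own-variance terms attenuate.
True-score variance = [2²·21.4²·0.79 + 2²·19²·0.86 + 3.8²·0.91] + 315.096 = 2702.13 + 315.096 = 3017.23.
Reliability = 3017.23 / 3605.38 = 0.837.

0.837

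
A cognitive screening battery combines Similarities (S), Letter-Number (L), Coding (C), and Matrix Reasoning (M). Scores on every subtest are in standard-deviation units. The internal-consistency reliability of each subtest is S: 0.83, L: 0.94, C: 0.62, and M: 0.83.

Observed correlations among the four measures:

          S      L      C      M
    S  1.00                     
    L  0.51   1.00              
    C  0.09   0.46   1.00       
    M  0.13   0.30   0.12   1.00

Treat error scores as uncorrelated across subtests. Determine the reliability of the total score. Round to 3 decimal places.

Var(S+L+C+M) = 4 + 2·[0.51 + 0.09 + 0.13 + 0.46 + 0.30 + 0.12] = 4 + 3.22 = 7.22.
With uncorrelated errors the cross-covariances are all true-score covariance, so they carry over unchanged; only the diagonal terms shrink to ρᵢσᵢ².
True-score variance = [0.83 + 0.94 + 0.62 + 0.83] + 3.22 = 3.22 + 3.22 = 6.44.
Reliability = 6.44 / 7.22 = 0.892.

0.892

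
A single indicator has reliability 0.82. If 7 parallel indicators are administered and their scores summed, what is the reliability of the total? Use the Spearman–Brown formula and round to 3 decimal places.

ρ_k = kρ / (1 + (k−1)ρ) = 7·0.82 / (1 + 6·0.82) = 5.740 / 5.920 = 0.970.

0.970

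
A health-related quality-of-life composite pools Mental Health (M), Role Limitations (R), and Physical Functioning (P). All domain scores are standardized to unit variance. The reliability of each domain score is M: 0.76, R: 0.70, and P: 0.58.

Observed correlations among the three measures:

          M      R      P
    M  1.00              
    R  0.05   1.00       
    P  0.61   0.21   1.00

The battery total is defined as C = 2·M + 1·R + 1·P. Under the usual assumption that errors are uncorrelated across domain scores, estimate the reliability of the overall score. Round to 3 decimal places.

0.815

Var(C) = 2² + 1 + 1 + 2·[2·0.05 + 2·0.61 + 0.21] = 6 + 3.06 = 9.06.
With uncorrelated errors the cross-covariances are all true-score covariance, so they carry over unchanged; only the diagonal terms shrink to ρᵢσᵢ².
True-score variance = [2²·0.76 + 0.70 + 0.58] + 3.06 = 4.32 + 3.06 = 7.38.
Reliability = 7.38 / 9.06 = 0.815.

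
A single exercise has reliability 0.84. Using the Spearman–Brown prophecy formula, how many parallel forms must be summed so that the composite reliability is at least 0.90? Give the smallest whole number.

k ≥ ρ*(1−ρ₁)/(ρ₁(1−ρ*)) = 0.90·0.16 / (0.84·0.10) = 1.714.
Smallest integer k = 2.

2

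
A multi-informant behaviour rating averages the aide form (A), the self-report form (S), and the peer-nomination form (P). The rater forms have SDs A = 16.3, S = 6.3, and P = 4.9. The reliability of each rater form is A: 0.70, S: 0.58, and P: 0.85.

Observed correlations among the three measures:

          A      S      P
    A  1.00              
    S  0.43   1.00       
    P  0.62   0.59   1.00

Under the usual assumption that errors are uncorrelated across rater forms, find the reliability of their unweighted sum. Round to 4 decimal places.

Var(A+S+P) = 16.3² + 6.3² + 4.9² + 2·[16.3·6.3·0.43 + 16.3·4.9·0.62 + 6.3·4.9·0.59] = 329.39 + 223.779 = 553.169.
Because errors are independent across components, Cov(Tᵢ,Tⱼ) = Cov(Xᵢ,Xⱼ); the off-diagonal part of the true-score variance is the same as above.
True-score variance = [16.3²·0.70 + 6.3²·0.58 + 4.9²·0.85] + 223.779 = 229.412 + 223.779 = 453.19.
Reliability = 453.19 / 553.169 = 0.8193.

0.8193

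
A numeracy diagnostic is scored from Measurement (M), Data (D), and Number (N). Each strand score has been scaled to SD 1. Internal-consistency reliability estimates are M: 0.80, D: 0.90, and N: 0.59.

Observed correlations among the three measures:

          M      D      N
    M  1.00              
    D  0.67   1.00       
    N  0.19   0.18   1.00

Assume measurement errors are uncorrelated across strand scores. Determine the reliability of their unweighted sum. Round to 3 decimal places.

0.860

Var(M+D+N) = 3 + 2·[0.67 + 0.19 + 0.18] = 3 + 2.08 = 5.08.
Because errors are independent across components, Cov(Tᵢ,Tⱼ) = Cov(Xᵢ,Xⱼ); the off-diagonal part of the true-score variance is the same as above.
True-score variance = [0.80 + 0.90 + 0.59] + 2.08 = 2.29 + 2.08 = 4.37.
Reliability = 4.37 / 5.08 = 0.860.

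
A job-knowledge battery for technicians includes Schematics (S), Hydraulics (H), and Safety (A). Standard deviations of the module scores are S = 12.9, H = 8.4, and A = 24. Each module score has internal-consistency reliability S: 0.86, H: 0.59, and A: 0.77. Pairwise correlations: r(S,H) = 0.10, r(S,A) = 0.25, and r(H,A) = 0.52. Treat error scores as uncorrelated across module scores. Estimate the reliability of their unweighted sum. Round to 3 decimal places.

Var(S+H+A) = 12.9² + 8.4² + 24² + 2·[12.9·8.4·0.10 + 12.9·24·0.25 + 8.4·24·0.52] = 812.97 + 386.136 = 1199.11.
Because errors are independent across components, Cov(Tᵢ,Tⱼ) = Cov(Xᵢ,Xⱼ); the off-diagonal part of the true-score variance is the same as above.
True-score variance = [12.9²·0.86 + 8.4²·0.59 + 24²·0.77] + 386.136 = 628.263 + 386.136 = 1014.4.
Reliability = 1014.4 / 1199.11 = 0.846.

0.846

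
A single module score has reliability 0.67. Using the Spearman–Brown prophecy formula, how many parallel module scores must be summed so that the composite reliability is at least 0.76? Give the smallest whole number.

2

k ≥ ρ*(1−ρ₁)/(ρ₁(1−ρ*)) = 0.76·0.33 / (0.67·0.24) = 1.560.
Smallest integer k = 2.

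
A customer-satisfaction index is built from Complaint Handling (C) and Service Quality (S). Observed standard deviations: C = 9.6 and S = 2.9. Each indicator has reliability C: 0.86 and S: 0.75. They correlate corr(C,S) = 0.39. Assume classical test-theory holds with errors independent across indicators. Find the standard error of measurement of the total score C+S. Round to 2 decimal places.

Var(total) = 100.57 + 21.7152 = 122.285.
True-score variance = 85.5651 + 21.7152 = 107.28, so reliability = 0.8773.
Error variance = 122.285 − 107.28 = 15.0049; SEM = √15.0049 = 3.87.

3.87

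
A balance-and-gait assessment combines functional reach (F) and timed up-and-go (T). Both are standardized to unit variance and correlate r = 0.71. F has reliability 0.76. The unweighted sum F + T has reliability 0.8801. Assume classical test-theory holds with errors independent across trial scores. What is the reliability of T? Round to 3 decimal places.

0.830

Var(F+T) = 2 + 2·0.71 = 3.420.
True-score variance = ρ_F + ρ_T + 2·0.71, so 0.8801 = (0.76 + ρ_T + 1.42) / 3.420.
ρ_T = 0.8801·3.420 − 0.76 − 1.42 = 0.830.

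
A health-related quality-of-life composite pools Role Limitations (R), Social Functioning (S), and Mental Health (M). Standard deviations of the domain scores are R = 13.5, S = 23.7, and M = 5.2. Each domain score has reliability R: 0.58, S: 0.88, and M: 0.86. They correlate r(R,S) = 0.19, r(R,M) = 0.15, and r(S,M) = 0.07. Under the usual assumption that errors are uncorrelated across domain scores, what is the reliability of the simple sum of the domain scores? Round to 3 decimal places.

0.841

Var(R+S+M) = 13.5² + 23.7² + 5.2² + 2·[13.5·23.7·0.19 + 13.5·5.2·0.15 + 23.7·5.2·0.07] = 770.98 + 159.895 = 930.875.
With uncorrelated errors the cross-covariances are all true-score covariance, so they carry over unchanged; only the diagonal terms shrink to ρᵢσᵢ².
True-score variance = [13.5²·0.58 + 23.7²·0.88 + 5.2²·0.86] + 159.895 = 623.247 + 159.895 = 783.141.
Reliability = 783.141 / 930.875 = 0.841.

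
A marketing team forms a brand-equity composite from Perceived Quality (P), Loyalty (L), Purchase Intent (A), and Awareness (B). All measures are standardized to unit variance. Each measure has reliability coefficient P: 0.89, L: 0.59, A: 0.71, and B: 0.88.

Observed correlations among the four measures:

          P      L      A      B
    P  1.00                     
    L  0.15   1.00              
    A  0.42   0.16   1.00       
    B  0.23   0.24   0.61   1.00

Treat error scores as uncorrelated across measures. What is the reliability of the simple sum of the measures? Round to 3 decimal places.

0.878

Var(P+L+A+B) = 4 + 2·[0.15 + 0.42 + 0.23 + 0.16 + 0.24 + 0.61] = 4 + 3.62 = 7.62.
Under uncorrelated errors the observed covariances equal the true-score covariances, so only the own-variance terms attenuate.
True-score variance = [0.89 + 0.59 + 0.71 + 0.88] + 3.62 = 3.07 + 3.62 = 6.69.
Reliability = 6.69 / 7.62 = 0.878.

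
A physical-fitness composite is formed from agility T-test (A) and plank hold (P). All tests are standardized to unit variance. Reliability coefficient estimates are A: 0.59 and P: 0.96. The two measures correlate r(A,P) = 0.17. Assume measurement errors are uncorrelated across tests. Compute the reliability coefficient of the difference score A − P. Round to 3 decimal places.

Var(A−P) = 1 + 1 − 2·0.17 = 2 − 0.34 = 1.66.
Because errors are independent across components, Cov(Tᵢ,Tⱼ) = Cov(Xᵢ,Xⱼ); the off-diagonal part of the true-score variance is the same as above.
True-score variance = [0.59 + 0.96] − 0.34 = 1.55 − 0.34 = 1.21.
Reliability = 1.21 / 1.66 = 0.729.

0.729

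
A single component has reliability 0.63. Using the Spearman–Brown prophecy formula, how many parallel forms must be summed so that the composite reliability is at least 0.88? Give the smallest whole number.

k ≥ ρ*(1−ρ₁)/(ρ₁(1−ρ*)) = 0.88·0.37 / (0.63·0.12) = 4.307.
Smallest integer k = 5.

5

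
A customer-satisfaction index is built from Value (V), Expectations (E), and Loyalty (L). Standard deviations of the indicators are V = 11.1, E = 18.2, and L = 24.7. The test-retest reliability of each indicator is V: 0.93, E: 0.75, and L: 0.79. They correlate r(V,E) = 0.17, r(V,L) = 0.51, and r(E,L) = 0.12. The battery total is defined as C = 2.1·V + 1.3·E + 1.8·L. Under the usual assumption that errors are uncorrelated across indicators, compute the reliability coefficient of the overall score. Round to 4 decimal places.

Var(C) = 2.1²·11.1² + 1.3²·18.2² + 1.8²·24.7² + 2·[2.73·11.1·18.2·0.17 + 3.78·11.1·24.7·0.51 + 2.34·18.2·24.7·0.12] = 3079.84 + 1497.07 = 4576.91.
Because errors are independent across components, Cov(Tᵢ,Tⱼ) = Cov(Xᵢ,Xⱼ); the off-diagonal part of the true-score variance is the same as above.
True-score variance = [2.1²·11.1²·0.93 + 1.3²·18.2²·0.75 + 1.8²·24.7²·0.79] + 1497.07 = 2486.75 + 1497.07 = 3983.82.
Reliability = 3983.82 / 4576.91 = 0.8704.

0.8704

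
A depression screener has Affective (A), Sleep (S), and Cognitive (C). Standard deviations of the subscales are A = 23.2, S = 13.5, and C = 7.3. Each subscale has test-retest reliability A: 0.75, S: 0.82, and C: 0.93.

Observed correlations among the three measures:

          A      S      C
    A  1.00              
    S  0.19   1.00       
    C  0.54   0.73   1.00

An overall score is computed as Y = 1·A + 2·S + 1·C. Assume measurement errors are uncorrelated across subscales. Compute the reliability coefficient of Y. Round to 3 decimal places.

0.867

Var(Y) = 23.2² + 2²·13.5² + 7.3² + 2·[2·23.2·13.5·0.19 + 23.2·7.3·0.54 + 2·13.5·7.3·0.73] = 1320.53 + 708.707 = 2029.24.
Under uncorrelated errors the observed covariances equal the true-score covariances, so only the own-variance terms attenuate.
True-score variance = [23.2²·0.75 + 2²·13.5²·0.82 + 7.3²·0.93] + 708.707 = 1051.02 + 708.707 = 1759.73.
Reliability = 1759.73 / 2029.24 = 0.867.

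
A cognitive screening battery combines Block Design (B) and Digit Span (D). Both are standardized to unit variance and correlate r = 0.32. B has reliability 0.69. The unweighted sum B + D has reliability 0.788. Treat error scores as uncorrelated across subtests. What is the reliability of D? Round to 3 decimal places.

Var(B+D) = 2 + 2·0.32 = 2.640.
True-score variance = ρ_B + ρ_D + 2·0.32, so 0.788 = (0.69 + ρ_D + 0.64) / 2.640.
ρ_D = 0.788·2.640 − 0.69 − 0.64 = 0.750.

0.750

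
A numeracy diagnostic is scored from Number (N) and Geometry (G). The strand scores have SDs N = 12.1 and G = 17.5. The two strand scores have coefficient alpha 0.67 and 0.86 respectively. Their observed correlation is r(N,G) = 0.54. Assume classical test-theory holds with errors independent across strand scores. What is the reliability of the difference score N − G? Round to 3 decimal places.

Var(N−G) = 12.1² + 17.5² − 2·12.1·17.5·0.54 = 452.66 − 228.69 = 223.97.
Because errors are independent across components, Cov(Tᵢ,Tⱼ) = Cov(Xᵢ,Xⱼ); the off-diagonal part of the true-score variance is the same as above.
True-score variance = [12.1²·0.67 + 17.5²·0.86] − 228.69 = 361.47 − 228.69 = 132.78.
Reliability = 132.78 / 223.97 = 0.593.

0.593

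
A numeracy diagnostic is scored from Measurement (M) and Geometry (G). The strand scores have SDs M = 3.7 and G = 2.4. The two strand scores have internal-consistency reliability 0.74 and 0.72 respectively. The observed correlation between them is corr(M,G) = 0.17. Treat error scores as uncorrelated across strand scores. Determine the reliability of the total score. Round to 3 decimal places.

0.770

Var(M+G) = 3.7² + 2.4² + 2·[3.7·2.4·0.17] = 19.45 + 3.0192 = 22.4692.
Because errors are independent across components, Cov(Tᵢ,Tⱼ) = Cov(Xᵢ,Xⱼ); the off-diagonal part of the true-score variance is the same as above.
True-score variance = [3.7²·0.74 + 2.4²·0.72] + 3.0192 = 14.2778 + 3.0192 = 17.297.
Reliability = 17.297 / 22.4692 = 0.770.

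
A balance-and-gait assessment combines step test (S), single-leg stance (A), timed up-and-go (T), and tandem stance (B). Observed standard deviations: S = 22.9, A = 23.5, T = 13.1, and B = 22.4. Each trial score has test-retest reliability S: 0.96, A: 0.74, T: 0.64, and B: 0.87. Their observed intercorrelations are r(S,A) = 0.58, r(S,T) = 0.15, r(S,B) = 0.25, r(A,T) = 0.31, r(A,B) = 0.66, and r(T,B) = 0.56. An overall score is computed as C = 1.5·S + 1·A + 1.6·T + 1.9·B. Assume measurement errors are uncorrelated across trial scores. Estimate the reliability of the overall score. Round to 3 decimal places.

0.931

Var(C) = 1.5²·22.9² + 23.5² + 1.6²·13.1² + 1.9²·22.4² + 2·[1.5·22.9·23.5·0.58 + 2.4·22.9·13.1·0.15 + 2.85·22.9·22.4·0.25 + 1.6·23.5·13.1·0.31 + 1.9·23.5·22.4·0.66 + 3.04·13.1·22.4·0.56] = 3982.85 + 4508.04 = 8490.89.
With uncorrelated errors the cross-covariances are all true-score covariance, so they carry over unchanged; only the diagonal terms shrink to ρᵢσᵢ².
True-score variance = [1.5²·22.9²·0.96 + 23.5²·0.74 + 1.6²·13.1²·0.64 + 1.9²·22.4²·0.87] + 4508.04 = 3398.43 + 4508.04 = 7906.48.
Reliability = 7906.48 / 8490.89 = 0.931.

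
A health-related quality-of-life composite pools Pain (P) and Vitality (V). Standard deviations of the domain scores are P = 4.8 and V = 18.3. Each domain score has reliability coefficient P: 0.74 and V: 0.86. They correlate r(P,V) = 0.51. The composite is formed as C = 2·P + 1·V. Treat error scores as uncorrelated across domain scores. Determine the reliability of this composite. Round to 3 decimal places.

Var(C) = 2²·4.8² + 18.3² + 2·[2·4.8·18.3·0.51] = 427.05 + 179.194 = 606.244.
With uncorrelated errors the cross-covariances are all true-score covariance, so they carry over unchanged; only the diagonal terms shrink to ρᵢσᵢ².
True-score variance = [2²·4.8²·0.74 + 18.3²·0.86] + 179.194 = 356.204 + 179.194 = 535.397.
Reliability = 535.397 / 606.244 = 0.883.

0.883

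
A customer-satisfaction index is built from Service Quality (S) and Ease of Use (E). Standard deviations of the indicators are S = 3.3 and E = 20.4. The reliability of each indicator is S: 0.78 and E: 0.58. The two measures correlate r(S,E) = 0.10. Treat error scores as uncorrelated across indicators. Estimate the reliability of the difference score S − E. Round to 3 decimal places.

Var(S−E) = 3.3² + 20.4² − 2·3.3·20.4·0.10 = 427.05 − 13.464 = 413.586.
Under uncorrelated errors the observed covariances equal the true-score covariances, so only the own-variance terms attenuate.
True-score variance = [3.3²·0.78 + 20.4²·0.58] − 13.464 = 249.867 − 13.464 = 236.403.
Reliability = 236.403 / 413.586 = 0.572.

0.572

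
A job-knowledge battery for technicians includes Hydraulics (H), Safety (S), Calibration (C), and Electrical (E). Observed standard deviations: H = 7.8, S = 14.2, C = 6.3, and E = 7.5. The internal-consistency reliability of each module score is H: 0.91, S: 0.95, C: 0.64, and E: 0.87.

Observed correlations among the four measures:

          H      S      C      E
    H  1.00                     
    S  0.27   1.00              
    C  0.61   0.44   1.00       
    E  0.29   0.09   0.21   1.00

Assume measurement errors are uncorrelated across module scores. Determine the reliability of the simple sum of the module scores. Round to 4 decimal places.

Var(H+S+C+E) = 7.8² + 14.2² + 6.3² + 7.5² + 2·[7.8·14.2·0.27 + 7.8·6.3·0.61 + 7.8·7.5·0.29 + 14.2·6.3·0.44 + 14.2·7.5·0.09 + 6.3·7.5·0.21] = 358.42 + 271.431 = 629.851.
Under uncorrelated errors the observed covariances equal the true-score covariances, so only the own-variance terms attenuate.
True-score variance = [7.8²·0.91 + 14.2²·0.95 + 6.3²·0.64 + 7.5²·0.87] + 271.431 = 321.261 + 271.431 = 592.692.
Reliability = 592.692 / 629.851 = 0.9410.

0.9410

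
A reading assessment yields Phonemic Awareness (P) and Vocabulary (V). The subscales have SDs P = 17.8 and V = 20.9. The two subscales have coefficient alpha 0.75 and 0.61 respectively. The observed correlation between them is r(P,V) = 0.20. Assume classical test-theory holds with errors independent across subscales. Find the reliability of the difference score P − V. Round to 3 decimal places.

0.587

Var(P−V) = 17.8² + 20.9² − 2·17.8·20.9·0.20 = 753.65 − 148.808 = 604.842.
Under uncorrelated errors the observed covariances equal the true-score covariances, so only the own-variance terms attenuate.
True-score variance = [17.8²·0.75 + 20.9²·0.61] − 148.808 = 504.084 − 148.808 = 355.276.
Reliability = 355.276 / 604.842 = 0.587.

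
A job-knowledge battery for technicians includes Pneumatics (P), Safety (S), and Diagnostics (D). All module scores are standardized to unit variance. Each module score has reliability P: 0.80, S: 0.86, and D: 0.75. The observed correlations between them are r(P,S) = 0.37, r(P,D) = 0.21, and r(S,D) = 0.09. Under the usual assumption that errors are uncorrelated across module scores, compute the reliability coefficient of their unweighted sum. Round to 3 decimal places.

Var(P+S+D) = 3 + 2·[0.37 + 0.21 + 0.09] = 3 + 1.34 = 4.34.
Under uncorrelated errors the observed covariances equal the true-score covariances, so only the own-variance terms attenuate.
True-score variance = [0.80 + 0.86 + 0.75] + 1.34 = 2.41 + 1.34 = 3.75.
Reliability = 3.75 / 4.34 = 0.864.

0.864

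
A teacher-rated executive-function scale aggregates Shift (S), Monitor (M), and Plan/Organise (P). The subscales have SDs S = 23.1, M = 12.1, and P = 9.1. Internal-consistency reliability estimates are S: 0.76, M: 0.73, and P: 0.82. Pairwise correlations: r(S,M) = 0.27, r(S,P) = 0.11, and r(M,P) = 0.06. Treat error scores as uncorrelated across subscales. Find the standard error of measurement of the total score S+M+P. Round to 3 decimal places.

Var(total) = 762.83 + 210.395 = 973.225.
True-score variance = 580.327 + 210.395 = 790.722, so reliability = 0.8125.
Error variance = 973.225 − 790.722 = 182.503; SEM = √182.503 = 13.509.

13.509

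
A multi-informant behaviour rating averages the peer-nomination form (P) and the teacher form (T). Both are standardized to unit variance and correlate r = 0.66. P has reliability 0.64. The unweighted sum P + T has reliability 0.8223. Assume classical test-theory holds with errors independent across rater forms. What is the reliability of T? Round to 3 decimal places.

Var(P+T) = 2 + 2·0.66 = 3.320.
True-score variance = ρ_P + ρ_T + 2·0.66, so 0.8223 = (0.64 + ρ_T + 1.32) / 3.320.
ρ_T = 0.8223·3.320 − 0.64 − 1.32 = 0.770.

0.770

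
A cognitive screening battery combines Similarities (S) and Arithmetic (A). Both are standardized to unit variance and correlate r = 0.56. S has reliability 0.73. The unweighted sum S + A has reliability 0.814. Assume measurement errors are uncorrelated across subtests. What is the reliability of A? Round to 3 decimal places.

Var(S+A) = 2 + 2·0.56 = 3.120.
True-score variance = ρ_S + ρ_A + 2·0.56, so 0.814 = (0.73 + ρ_A + 1.12) / 3.120.
ρ_A = 0.814·3.120 − 0.73 − 1.12 = 0.690.

0.690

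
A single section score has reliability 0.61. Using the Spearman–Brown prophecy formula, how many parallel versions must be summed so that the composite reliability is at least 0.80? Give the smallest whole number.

k ≥ ρ*(1−ρ₁)/(ρ₁(1−ρ*)) = 0.80·0.39 / (0.61·0.20) = 2.557.
Smallest integer k = 3.

3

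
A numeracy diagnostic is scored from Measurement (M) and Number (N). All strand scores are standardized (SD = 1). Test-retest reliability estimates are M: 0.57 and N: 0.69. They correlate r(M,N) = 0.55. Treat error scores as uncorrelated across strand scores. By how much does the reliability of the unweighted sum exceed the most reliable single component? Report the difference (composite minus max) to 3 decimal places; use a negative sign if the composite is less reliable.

0.071

Var(sum) = 2 + 1.1 = 3.1; true-score variance = 1.26 + 1.1 = 2.36; composite reliability = 0.7613.
Max component reliability = 0.6900.
Difference = 0.7613 − 0.6900 = 0.071.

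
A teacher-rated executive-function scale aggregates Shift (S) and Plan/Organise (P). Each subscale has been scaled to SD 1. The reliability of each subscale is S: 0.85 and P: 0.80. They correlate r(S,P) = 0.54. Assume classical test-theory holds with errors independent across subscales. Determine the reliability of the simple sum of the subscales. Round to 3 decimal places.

Var(S+P) = 2 + 2·[0.54] = 2 + 1.08 = 3.08.
Because errors are independent across components, Cov(Tᵢ,Tⱼ) = Cov(Xᵢ,Xⱼ); the off-diagonal part of the true-score variance is the same as above.
True-score variance = [0.85 + 0.80] + 1.08 = 1.65 + 1.08 = 2.73.
Reliability = 2.73 / 3.08 = 0.886.

0.886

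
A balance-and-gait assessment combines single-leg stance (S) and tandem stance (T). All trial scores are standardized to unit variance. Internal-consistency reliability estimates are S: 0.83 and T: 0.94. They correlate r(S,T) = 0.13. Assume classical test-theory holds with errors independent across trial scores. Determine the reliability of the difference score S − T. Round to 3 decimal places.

0.868

Var(S−T) = 1 + 1 − 2·0.13 = 2 − 0.26 = 1.74.
Under uncorrelated errors the observed covariances equal the true-score covariances, so only the own-variance terms attenuate.
True-score variance = [0.83 + 0.94] − 0.26 = 1.77 − 0.26 = 1.51.
Reliability = 1.51 / 1.74 = 0.868.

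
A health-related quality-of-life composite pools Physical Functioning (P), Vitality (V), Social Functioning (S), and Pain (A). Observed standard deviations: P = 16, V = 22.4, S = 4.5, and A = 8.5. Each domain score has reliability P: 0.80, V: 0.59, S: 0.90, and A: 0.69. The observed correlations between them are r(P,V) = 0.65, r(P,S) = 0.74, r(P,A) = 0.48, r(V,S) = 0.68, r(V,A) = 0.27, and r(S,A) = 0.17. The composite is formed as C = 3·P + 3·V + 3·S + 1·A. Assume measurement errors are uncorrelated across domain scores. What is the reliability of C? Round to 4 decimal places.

0.8343

Var(C) = 3²·16² + 3²·22.4² + 3²·4.5² + 8.5² + 2·[9·16·22.4·0.65 + 9·16·4.5·0.74 + 3·16·8.5·0.48 + 9·22.4·4.5·0.68 + 3·22.4·8.5·0.27 + 3·4.5·8.5·0.17] = 7074.34 + 7125.26 = 14199.6.
Under uncorrelated errors the observed covariances equal the true-score covariances, so only the own-variance terms attenuate.
True-score variance = [3²·16²·0.80 + 3²·22.4²·0.59 + 3²·4.5²·0.90 + 8.5²·0.69] + 7125.26 = 4721.42 + 7125.26 = 11846.7.
Reliability = 11846.7 / 14199.6 = 0.8343.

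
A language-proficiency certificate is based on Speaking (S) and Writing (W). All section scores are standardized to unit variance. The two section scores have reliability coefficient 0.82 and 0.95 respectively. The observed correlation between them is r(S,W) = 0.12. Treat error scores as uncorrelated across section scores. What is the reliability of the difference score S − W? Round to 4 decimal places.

0.8693

Var(S−W) = 1 + 1 − 2·0.12 = 2 − 0.24 = 1.76.
Because errors are independent across components, Cov(Tᵢ,Tⱼ) = Cov(Xᵢ,Xⱼ); the off-diagonal part of the true-score variance is the same as above.
True-score variance = [0.82 + 0.95] − 0.24 = 1.77 − 0.24 = 1.53.
Reliability = 1.53 / 1.76 = 0.8693.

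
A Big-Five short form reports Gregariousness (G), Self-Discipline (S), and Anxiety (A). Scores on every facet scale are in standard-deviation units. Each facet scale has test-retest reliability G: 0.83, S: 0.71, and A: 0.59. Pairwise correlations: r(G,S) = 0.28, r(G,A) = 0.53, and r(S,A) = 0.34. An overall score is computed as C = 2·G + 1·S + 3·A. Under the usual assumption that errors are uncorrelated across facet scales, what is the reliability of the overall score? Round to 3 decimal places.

Var(C) = 2² + 1 + 3² + 2·[2·0.28 + 6·0.53 + 3·0.34] = 14 + 9.52 = 23.52.
Because errors are independent across components, Cov(Tᵢ,Tⱼ) = Cov(Xᵢ,Xⱼ); the off-diagonal part of the true-score variance is the same as above.
True-score variance = [2²·0.83 + 0.71 + 3²·0.59] + 9.52 = 9.34 + 9.52 = 18.86.
Reliability = 18.86 / 23.52 = 0.802.

0.802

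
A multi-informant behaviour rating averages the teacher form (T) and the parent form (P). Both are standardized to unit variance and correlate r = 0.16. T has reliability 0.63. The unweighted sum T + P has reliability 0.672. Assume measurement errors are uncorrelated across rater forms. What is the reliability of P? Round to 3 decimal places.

0.609

Var(T+P) = 2 + 2·0.16 = 2.320.
True-score variance = ρ_T + ρ_P + 2·0.16, so 0.672 = (0.63 + ρ_P + 0.32) / 2.320.
ρ_P = 0.672·2.320 − 0.63 − 0.32 = 0.609.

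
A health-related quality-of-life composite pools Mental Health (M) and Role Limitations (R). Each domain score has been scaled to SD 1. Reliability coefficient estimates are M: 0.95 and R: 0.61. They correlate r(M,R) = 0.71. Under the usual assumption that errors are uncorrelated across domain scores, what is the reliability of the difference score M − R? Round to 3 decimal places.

Var(M−R) = 1 + 1 − 2·0.71 = 2 − 1.42 = 0.58.
Under uncorrelated errors the observed covariances equal the true-score covariances, so only the own-variance terms attenuate.
True-score variance = [0.95 + 0.61] − 1.42 = 1.56 − 1.42 = 0.14.
Reliability = 0.14 / 0.58 = 0.241.

0.241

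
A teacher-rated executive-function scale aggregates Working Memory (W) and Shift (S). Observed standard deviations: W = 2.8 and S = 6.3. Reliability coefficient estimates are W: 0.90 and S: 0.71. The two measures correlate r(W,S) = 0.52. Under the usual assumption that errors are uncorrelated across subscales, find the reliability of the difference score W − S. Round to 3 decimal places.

Var(W−S) = 2.8² + 6.3² − 2·2.8·6.3·0.52 = 47.53 − 18.3456 = 29.1844.
Because errors are independent across components, Cov(Tᵢ,Tⱼ) = Cov(Xᵢ,Xⱼ); the off-diagonal part of the true-score variance is the same as above.
True-score variance = [2.8²·0.90 + 6.3²·0.71] − 18.3456 = 35.2359 − 18.3456 = 16.8903.
Reliability = 16.8903 / 29.1844 = 0.579.

0.579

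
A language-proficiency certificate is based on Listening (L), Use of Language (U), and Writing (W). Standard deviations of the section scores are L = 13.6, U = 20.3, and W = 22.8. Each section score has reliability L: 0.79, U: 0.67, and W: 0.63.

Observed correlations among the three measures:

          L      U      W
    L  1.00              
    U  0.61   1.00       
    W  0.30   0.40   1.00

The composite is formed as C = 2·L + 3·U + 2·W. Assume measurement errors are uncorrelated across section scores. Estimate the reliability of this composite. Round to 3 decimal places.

Var(C) = 2²·13.6² + 3²·20.3² + 2²·22.8² + 2·[6·13.6·20.3·0.61 + 4·13.6·22.8·0.30 + 6·20.3·22.8·0.40] = 6528.01 + 4986.73 = 11514.7.
With uncorrelated errors the cross-covariances are all true-score covariance, so they carry over unchanged; only the diagonal terms shrink to ρᵢσᵢ².
True-score variance = [2²·13.6²·0.79 + 3²·20.3²·0.67 + 2²·22.8²·0.63] + 4986.73 = 4379.37 + 4986.73 = 9366.1.
Reliability = 9366.1 / 11514.7 = 0.813.

0.813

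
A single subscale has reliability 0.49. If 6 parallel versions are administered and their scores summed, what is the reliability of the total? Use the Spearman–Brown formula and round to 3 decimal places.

ρ_k = kρ / (1 + (k−1)ρ) = 6·0.49 / (1 + 5·0.49) = 2.940 / 3.450 = 0.852.

0.852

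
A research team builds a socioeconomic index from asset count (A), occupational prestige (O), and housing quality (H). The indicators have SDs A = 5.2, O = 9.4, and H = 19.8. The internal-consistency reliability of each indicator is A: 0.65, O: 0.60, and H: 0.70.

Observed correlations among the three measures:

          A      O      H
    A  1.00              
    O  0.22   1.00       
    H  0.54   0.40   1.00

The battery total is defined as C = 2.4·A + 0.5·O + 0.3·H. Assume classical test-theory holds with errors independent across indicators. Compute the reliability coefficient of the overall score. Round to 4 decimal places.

0.7834

Var(C) = 2.4²·5.2² + 0.5²·9.4² + 0.3²·19.8² + 2·[1.2·5.2·9.4·0.22 + 0.72·5.2·19.8·0.54 + 0.15·9.4·19.8·0.40] = 213.124 + 128.205 = 341.329.
Under uncorrelated errors the observed covariances equal the true-score covariances, so only the own-variance terms attenuate.
True-score variance = [2.4²·5.2²·0.65 + 0.5²·9.4²·0.60 + 0.3²·19.8²·0.70] + 128.205 = 139.19 + 128.205 = 267.395.
Reliability = 267.395 / 341.329 = 0.7834.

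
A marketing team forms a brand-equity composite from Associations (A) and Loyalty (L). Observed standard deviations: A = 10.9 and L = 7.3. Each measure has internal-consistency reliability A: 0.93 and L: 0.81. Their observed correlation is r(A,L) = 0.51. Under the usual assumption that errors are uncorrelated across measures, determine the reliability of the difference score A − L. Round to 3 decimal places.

Var(A−L) = 10.9² + 7.3² − 2·10.9·7.3·0.51 = 172.1 − 81.1614 = 90.9386.
Under uncorrelated errors the observed covariances equal the true-score covariances, so only the own-variance terms attenuate.
True-score variance = [10.9²·0.93 + 7.3²·0.81] − 81.1614 = 153.658 − 81.1614 = 72.4968.
Reliability = 72.4968 / 90.9386 = 0.797.

0.797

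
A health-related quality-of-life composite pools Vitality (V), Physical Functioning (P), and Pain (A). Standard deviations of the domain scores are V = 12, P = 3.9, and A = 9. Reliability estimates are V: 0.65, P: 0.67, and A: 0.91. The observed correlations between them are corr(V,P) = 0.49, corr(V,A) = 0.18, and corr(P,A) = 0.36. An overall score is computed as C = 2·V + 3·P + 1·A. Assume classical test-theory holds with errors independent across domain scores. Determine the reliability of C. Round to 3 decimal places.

0.792

Var(C) = 2²·12² + 3²·3.9² + 9² + 2·[6·12·3.9·0.49 + 2·12·9·0.18 + 3·3.9·9·0.36] = 793.89 + 428.76 = 1222.65.
Because errors are independent across components, Cov(Tᵢ,Tⱼ) = Cov(Xᵢ,Xⱼ); the off-diagonal part of the true-score variance is the same as above.
True-score variance = [2²·12²·0.65 + 3²·3.9²·0.67 + 9²·0.91] + 428.76 = 539.826 + 428.76 = 968.586.
Reliability = 968.586 / 1222.65 = 0.792.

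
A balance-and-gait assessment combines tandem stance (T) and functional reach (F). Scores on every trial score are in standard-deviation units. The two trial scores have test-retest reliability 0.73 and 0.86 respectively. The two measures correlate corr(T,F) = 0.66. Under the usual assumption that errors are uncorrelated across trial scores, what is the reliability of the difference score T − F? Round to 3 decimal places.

0.397

Var(T−F) = 1 + 1 − 2·0.66 = 2 − 1.32 = 0.68.
With uncorrelated errors the cross-covariances are all true-score covariance, so they carry over unchanged; only the diagonal terms shrink to ρᵢσᵢ².
True-score variance = [0.73 + 0.86] − 1.32 = 1.59 − 1.32 = 0.27.
Reliability = 0.27 / 0.68 = 0.397.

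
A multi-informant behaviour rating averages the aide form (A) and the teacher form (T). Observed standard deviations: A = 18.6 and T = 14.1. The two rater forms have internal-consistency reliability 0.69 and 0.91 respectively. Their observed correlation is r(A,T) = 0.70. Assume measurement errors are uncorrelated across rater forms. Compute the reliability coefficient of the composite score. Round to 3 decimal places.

Var(A+T) = 18.6² + 14.1² + 2·[18.6·14.1·0.70] = 544.77 + 367.164 = 911.934.
With uncorrelated errors the cross-covariances are all true-score covariance, so they carry over unchanged; only the diagonal terms shrink to ρᵢσᵢ².
True-score variance = [18.6²·0.69 + 14.1²·0.91] + 367.164 = 419.63 + 367.164 = 786.793.
Reliability = 786.793 / 911.934 = 0.863.

0.863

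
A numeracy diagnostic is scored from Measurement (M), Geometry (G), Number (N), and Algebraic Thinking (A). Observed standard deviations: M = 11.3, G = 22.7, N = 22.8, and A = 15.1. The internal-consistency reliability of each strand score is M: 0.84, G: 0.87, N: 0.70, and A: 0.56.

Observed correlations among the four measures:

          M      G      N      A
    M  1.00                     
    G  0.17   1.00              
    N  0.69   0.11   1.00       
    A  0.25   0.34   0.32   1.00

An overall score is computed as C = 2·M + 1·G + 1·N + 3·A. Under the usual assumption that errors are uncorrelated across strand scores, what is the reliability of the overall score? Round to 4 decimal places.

Var(C) = 2²·11.3² + 22.7² + 22.8² + 3²·15.1² + 2·[2·11.3·22.7·0.17 + 2·11.3·22.8·0.69 + 6·11.3·15.1·0.25 + 22.7·22.8·0.11 + 3·22.7·15.1·0.34 + 3·22.8·15.1·0.32] = 3597.98 + 2871.53 = 6469.51.
Under uncorrelated errors the observed covariances equal the true-score covariances, so only the own-variance terms attenuate.
True-score variance = [2²·11.3²·0.84 + 22.7²·0.87 + 22.8²·0.70 + 3²·15.1²·0.56] + 2871.53 = 2390.4 + 2871.53 = 5261.93.
Reliability = 5261.93 / 6469.51 = 0.8133.

0.8133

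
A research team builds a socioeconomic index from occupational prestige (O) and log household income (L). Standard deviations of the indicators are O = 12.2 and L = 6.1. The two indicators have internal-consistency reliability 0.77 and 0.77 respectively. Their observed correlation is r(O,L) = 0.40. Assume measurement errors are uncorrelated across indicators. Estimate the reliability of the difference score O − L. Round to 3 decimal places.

0.662

Var(O−L) = 12.2² + 6.1² − 2·12.2·6.1·0.40 = 186.05 − 59.536 = 126.514.
With uncorrelated errors the cross-covariances are all true-score covariance, so they carry over unchanged; only the diagonal terms shrink to ρᵢσᵢ².
True-score variance = [12.2²·0.77 + 6.1²·0.77] − 59.536 = 143.258 − 59.536 = 83.7225.
Reliability = 83.7225 / 126.514 = 0.662.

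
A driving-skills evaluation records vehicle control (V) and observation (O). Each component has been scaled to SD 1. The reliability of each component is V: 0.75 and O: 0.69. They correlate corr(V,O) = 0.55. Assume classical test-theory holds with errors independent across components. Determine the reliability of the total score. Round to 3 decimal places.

0.819

Var(V+O) = 2 + 2·[0.55] = 2 + 1.1 = 3.1.
Under uncorrelated errors the observed covariances equal the true-score covariances, so only the own-variance terms attenuate.
True-score variance = [0.75 + 0.69] + 1.1 = 1.44 + 1.1 = 2.54.
Reliability = 2.54 / 3.1 = 0.819.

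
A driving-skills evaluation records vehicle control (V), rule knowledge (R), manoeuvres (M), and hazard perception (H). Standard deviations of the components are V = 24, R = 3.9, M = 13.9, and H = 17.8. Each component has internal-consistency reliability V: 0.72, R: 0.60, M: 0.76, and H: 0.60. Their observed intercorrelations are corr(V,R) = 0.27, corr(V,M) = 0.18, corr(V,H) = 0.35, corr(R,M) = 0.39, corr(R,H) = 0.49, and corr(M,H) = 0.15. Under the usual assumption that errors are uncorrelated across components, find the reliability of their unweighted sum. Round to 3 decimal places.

0.806

Var(V+R+M+H) = 24² + 3.9² + 13.9² + 17.8² + 2·[24·3.9·0.27 + 24·13.9·0.18 + 24·17.8·0.35 + 3.9·13.9·0.39 + 3.9·17.8·0.49 + 13.9·17.8·0.15] = 1101.26 + 654.221 = 1755.48.
With uncorrelated errors the cross-covariances are all true-score covariance, so they carry over unchanged; only the diagonal terms shrink to ρᵢσᵢ².
True-score variance = [24²·0.72 + 3.9²·0.60 + 13.9²·0.76 + 17.8²·0.60] + 654.221 = 760.79 + 654.221 = 1415.01.
Reliability = 1415.01 / 1755.48 = 0.806.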